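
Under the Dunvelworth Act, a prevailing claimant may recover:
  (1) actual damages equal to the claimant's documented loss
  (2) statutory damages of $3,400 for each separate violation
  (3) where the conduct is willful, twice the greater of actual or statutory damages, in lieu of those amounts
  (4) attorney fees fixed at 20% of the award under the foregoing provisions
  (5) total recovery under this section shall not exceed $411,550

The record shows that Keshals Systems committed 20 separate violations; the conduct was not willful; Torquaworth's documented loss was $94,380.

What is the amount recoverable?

$194,856

Statutory damages: 20 × $3,400 = $68,000
Conduct not willful: the in-lieu enhancement does not apply.
Actual plus statutory damages: $94,380 + $68,000 = $162,380
Attorney fees: 20% of $162,380 = $32,476
Total before cap: $162,380 + $32,476 = $194,856
Cap at $411,550: $194,856 is within the cap, no reduction.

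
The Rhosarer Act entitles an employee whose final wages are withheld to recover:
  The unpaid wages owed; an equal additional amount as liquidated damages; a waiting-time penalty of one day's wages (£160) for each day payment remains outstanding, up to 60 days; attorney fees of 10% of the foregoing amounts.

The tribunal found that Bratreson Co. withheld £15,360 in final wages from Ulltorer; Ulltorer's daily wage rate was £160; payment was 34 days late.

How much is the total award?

Liquidated damages (equal amount): £15,360
Penalty days: min(34, 60) = 34
Waiting-time penalty: 34 × £160 = £5,440
Subtotal: £15,360 + £15,360 + £5,440 = £36,160
Attorney fees: 10% of £36,160 = £3,616
Total award: £36,160 + £3,616 = £39,776

£39,776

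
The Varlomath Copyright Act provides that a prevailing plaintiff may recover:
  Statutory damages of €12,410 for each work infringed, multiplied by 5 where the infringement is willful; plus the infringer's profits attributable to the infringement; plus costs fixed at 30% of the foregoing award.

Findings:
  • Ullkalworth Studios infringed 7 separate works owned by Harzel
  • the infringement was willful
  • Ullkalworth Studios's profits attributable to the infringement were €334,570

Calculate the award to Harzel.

Statutory damages: 7 × €12,410 = €86,870
Multiplied by 5: 5 × €86,870 = €434,350
Combined award: €434,350 + €334,570 = €768,920
Costs: 30% of €768,920 = €230,676
Award plus costs: €768,920 + €230,676 = €999,596

Award: €999,596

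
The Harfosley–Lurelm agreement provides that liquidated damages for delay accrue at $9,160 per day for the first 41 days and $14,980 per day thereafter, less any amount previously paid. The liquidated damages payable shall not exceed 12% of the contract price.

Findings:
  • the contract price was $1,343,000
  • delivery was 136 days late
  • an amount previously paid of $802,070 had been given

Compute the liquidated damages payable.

$161,160

First 41 days: 41 × $9,160 = $375,560
Remaining days: (136 − 41) × $14,980 = $1,423,100
Accrued per-day damages: $375,560 + $1,423,100 = $1,798,660
Less amount previously paid: $1,798,660 − $802,070 = $996,590
Cap: 12% of $1,343,000 = $161,160
Cap at $161,160: $996,590 exceeds the cap → $161,160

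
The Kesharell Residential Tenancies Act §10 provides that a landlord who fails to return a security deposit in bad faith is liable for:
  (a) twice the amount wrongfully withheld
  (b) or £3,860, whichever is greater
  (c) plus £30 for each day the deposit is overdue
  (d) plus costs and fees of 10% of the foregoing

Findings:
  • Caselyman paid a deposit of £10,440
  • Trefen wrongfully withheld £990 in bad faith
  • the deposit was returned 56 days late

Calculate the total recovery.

£6,094

Doubled: 2 × £990 = £1,980
Minimum £3,860: £1,980 is below the minimum → £3,860
Late-return penalty: 56 × £30 = £1,680
Damages plus late penalty: £3,860 + £1,680 = £5,540
Costs and fees: 10% of £5,540 = £554
Total recovery: £5,540 + £554 = £6,094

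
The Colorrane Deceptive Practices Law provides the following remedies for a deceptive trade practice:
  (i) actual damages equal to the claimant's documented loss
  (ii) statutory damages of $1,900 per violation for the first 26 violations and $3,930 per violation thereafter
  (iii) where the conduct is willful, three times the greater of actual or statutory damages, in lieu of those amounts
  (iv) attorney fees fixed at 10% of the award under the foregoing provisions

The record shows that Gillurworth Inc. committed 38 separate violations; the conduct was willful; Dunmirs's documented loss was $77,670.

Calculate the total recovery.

$318,648

First 26 violations: 26 × $1,900 = $49,400
Remaining violations: (38 − 26) × $3,930 = $47,160
Statutory damages: $49,400 + $47,160 = $96,560
Greater of actual damages ($77,670) or statutory damages ($96,560): $96,560
Trebled: 3 × $96,560 = $289,680
Attorney fees: 10% of $289,680 = $28,968
Total recovery: $289,680 + $28,968 = $318,648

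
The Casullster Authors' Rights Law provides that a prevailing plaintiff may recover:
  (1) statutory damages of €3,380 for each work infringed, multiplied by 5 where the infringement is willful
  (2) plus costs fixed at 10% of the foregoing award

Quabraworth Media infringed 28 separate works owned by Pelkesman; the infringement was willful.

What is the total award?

Statutory damages: 28 × €3,380 = €94,640
Multiplied by 5: 5 × €94,640 = €473,200
Costs: 10% of €473,200 = €47,320
Award plus costs: €473,200 + €47,320 = €520,520

Award: €520,520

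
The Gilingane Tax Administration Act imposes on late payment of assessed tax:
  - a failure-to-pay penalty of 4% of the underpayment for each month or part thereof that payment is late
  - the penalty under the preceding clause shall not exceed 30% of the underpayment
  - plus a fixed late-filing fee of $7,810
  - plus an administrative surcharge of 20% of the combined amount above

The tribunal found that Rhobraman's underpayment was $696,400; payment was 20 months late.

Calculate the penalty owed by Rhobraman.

Accrued rate: 4% × 20 = 80%, capped at 30% → 30%
Failure-to-pay penalty: 30% of $696,400 = $208,920
Penalty before surcharge: $208,920 + $7,810 = $216,730
Administrative surcharge: 20% of $216,730 = $43,346
Total penalty: $216,730 + $43,346 = $260,076

$260,076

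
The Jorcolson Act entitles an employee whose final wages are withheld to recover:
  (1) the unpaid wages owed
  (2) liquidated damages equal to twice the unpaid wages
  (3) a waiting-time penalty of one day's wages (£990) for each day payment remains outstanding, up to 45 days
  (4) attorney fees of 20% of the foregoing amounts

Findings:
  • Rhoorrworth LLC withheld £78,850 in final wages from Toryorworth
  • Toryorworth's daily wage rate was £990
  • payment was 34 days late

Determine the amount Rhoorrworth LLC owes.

£324,252

Doubled: 2 × £78,850 = £157,700
Penalty days: min(34, 45) = 34
Waiting-time penalty: 34 × £990 = £33,660
Subtotal: £78,850 + £157,700 + £33,660 = £270,210
Attorney fees: 20% of £270,210 = £54,042
Total award: £270,210 + £54,042 = £324,252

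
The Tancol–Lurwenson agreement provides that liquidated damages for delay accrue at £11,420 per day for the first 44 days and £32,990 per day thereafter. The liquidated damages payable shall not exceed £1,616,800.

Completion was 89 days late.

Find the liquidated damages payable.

Liquidated damages: £1,616,800

First 44 days: 44 × £11,420 = £502,480
Remaining days: (89 − 44) × £32,990 = £1,484,550
Accrued per-day damages: £502,480 + £1,484,550 = £1,987,030
Cap at £1,616,800: £1,987,030 exceeds the cap → £1,616,800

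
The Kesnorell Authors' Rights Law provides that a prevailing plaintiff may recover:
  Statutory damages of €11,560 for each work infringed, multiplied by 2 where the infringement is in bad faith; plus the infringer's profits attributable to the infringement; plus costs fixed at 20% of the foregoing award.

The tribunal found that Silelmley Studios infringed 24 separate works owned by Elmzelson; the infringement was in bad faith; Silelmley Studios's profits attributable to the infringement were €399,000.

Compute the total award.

€1,144,656

Statutory damages: 24 × €11,560 = €277,440
Doubled: 2 × €277,440 = €554,880
Combined award: €554,880 + €399,000 = €953,880
Costs: 20% of €953,880 = €190,776
Award plus costs: €953,880 + €190,776 = €1,144,656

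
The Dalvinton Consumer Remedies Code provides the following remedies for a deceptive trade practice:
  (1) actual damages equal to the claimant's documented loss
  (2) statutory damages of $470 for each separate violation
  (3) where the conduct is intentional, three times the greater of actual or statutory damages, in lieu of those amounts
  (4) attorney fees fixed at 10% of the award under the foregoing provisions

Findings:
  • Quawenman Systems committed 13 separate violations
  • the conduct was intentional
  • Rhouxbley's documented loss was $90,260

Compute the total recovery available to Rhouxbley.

Statutory damages: 13 × $470 = $6,110
Greater of actual damages ($90,260) or statutory damages ($6,110): $90,260
Trebled: 3 × $90,260 = $270,780
Attorney fees: 10% of $270,780 = $27,078
Total recovery: $270,780 + $27,078 = $297,858

Total recovery: $297,858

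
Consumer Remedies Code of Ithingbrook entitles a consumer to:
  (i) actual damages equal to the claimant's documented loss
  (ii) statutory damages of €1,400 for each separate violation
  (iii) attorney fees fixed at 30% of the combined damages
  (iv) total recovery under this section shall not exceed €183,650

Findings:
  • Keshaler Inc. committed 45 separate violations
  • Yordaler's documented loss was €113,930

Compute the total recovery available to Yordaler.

Total recovery: €183,650

Statutory damages: 45 × €1,400 = €63,000
Combined damages: €113,930 + €63,000 = €176,930
Attorney fees: 30% of €176,930 = €53,079
Total before cap: €176,930 + €53,079 = €230,009
Cap at €183,650: €230,009 exceeds the cap → €183,650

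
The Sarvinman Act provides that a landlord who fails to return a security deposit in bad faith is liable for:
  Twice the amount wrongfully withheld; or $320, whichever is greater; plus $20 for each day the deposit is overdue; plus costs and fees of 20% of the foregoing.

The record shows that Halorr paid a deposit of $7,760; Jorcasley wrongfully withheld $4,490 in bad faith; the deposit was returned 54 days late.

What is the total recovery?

$12,072

Doubled: 2 × $4,490 = $8,980
Minimum $320: $8,980 meets the minimum, no increase.
Late-return penalty: 54 × $20 = $1,080
Damages plus late penalty: $8,980 + $1,080 = $10,060
Costs and fees: 20% of $10,060 = $2,012
Total recovery: $10,060 + $2,012 = $12,072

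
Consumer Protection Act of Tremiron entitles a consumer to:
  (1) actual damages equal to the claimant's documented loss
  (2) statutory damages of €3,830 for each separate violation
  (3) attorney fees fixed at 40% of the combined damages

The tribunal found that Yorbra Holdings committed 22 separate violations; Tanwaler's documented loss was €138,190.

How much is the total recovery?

Statutory damages: 22 × €3,830 = €84,260
Combined damages: €138,190 + €84,260 = €222,450
Attorney fees: 40% of €222,450 = €88,980
Total recovery: €222,450 + €88,980 = €311,430

€311,430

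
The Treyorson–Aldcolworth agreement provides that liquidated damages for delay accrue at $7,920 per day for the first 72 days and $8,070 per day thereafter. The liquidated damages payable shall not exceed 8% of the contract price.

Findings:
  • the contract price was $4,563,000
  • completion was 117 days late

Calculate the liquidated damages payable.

$365,040

First 72 days: 72 × $7,920 = $570,240
Remaining days: (117 − 72) × $8,070 = $363,150
Accrued per-day damages: $570,240 + $363,150 = $933,390
Cap: 8% of $4,563,000 = $365,040
Cap at $365,040: $933,390 exceeds the cap → $365,040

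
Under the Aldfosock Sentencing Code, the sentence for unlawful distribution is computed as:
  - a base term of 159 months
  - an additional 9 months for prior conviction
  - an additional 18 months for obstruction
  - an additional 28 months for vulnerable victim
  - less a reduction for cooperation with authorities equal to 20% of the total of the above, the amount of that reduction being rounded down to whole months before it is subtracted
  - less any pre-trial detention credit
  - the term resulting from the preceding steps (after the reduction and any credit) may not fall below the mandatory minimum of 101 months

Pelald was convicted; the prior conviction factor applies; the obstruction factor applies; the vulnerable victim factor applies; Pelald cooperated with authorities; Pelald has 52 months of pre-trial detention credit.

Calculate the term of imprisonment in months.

120 months

Prior conviction enhancement: +9 months
Obstruction enhancement: +18 months
Vulnerable victim enhancement: +28 months
Adjusted term: 159 months + 9 months + 18 months + 28 months = 214 months
Cooperation with authorities reduction: 20% of 214 months = 42 months (rounded down)
After reduction: 214 − 42 = 172 months
Less pre-trial detention credit: 172 months − 52 months = 120 months
Minimum 101 months: 120 months meets the minimum, no increase.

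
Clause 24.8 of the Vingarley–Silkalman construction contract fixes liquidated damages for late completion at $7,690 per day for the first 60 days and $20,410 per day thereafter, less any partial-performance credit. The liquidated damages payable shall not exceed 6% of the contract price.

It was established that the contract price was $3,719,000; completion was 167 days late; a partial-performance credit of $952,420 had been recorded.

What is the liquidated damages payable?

First 60 days: 60 × $7,690 = $461,400
Remaining days: (167 − 60) × $20,410 = $2,183,870
Accrued per-day damages: $461,400 + $2,183,870 = $2,645,270
Less partial-performance credit: $2,645,270 − $952,420 = $1,692,850
Cap: 6% of $3,719,000 = $223,140
Cap at $223,140: $1,692,850 exceeds the cap → $223,140

Liquidated damages: $223,140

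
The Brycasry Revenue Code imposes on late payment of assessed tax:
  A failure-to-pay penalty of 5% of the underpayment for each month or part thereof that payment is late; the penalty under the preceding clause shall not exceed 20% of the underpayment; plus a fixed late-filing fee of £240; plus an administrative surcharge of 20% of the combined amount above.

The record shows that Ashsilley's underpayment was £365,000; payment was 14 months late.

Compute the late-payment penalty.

£87,888

Accrued rate: 5% × 14 = 70%, capped at 20% → 20%
Failure-to-pay penalty: 20% of £365,000 = £73,000
Penalty before surcharge: £73,000 + £240 = £73,240
Administrative surcharge: 20% of £73,240 = £14,648
Total penalty: £73,240 + £14,648 = £87,888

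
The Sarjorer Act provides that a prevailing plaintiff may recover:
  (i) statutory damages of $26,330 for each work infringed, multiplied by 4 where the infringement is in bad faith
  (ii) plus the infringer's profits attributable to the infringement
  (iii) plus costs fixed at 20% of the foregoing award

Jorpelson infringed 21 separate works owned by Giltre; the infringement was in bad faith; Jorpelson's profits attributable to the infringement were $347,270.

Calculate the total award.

Statutory damages: 21 × $26,330 = $552,930
Multiplied by 4: 4 × $552,930 = $2,211,720
Combined award: $2,211,720 + $347,270 = $2,558,990
Costs: 20% of $2,558,990 = $511,798
Award plus costs: $2,558,990 + $511,798 = $3,070,788

$3,070,788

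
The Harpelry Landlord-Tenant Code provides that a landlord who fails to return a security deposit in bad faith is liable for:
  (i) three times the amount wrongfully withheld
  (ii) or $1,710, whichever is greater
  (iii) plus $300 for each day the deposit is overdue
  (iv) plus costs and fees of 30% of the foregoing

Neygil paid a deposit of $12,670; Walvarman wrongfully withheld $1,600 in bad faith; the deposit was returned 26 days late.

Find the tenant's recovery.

Trebled: 3 × $1,600 = $4,800
Minimum $1,710: $4,800 meets the minimum, no increase.
Late-return penalty: 26 × $300 = $7,800
Damages plus late penalty: $4,800 + $7,800 = $12,600
Costs and fees: 30% of $12,600 = $3,780
Total recovery: $12,600 + $3,780 = $16,380

$16,380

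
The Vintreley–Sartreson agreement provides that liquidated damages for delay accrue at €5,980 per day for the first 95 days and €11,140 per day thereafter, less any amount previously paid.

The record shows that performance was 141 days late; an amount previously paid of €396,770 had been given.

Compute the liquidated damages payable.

€683,770

First 95 days: 95 × €5,980 = €568,100
Remaining days: (141 − 95) × €11,140 = €512,440
Accrued per-day damages: €568,100 + €512,440 = €1,080,540
Less amount previously paid: €1,080,540 − €396,770 = €683,770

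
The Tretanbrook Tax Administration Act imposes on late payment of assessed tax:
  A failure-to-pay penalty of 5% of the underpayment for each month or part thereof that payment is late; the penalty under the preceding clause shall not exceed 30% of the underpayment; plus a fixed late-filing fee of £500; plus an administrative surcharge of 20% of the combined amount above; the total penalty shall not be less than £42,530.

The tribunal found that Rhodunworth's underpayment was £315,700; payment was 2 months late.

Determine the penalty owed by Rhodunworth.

Accrued rate: 5% × 2 = 10%, capped at 30% → 10%
Failure-to-pay penalty: 10% of £315,700 = £31,570
Penalty before surcharge: £31,570 + £500 = £32,070
Administrative surcharge: 20% of £32,070 = £6,414
Total penalty: £32,070 + £6,414 = £38,484
Minimum £42,530: £38,484 is below the minimum → £42,530

£42,530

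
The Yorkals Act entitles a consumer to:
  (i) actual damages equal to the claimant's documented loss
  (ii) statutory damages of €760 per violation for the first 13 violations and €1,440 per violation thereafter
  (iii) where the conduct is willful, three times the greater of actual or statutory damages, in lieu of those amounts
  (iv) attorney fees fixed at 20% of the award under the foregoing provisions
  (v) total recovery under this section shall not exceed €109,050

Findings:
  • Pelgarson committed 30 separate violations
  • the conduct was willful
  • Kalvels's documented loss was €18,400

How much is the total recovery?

First 13 violations: 13 × €760 = €9,880
Remaining violations: (30 − 13) × €1,440 = €24,480
Statutory damages: €9,880 + €24,480 = €34,360
Greater of actual damages (€18,400) or statutory damages (€34,360): €34,360
Trebled: 3 × €34,360 = €103,080
Attorney fees: 20% of €103,080 = €20,616
Total before cap: €103,080 + €20,616 = €123,696
Cap at €109,050: €123,696 exceeds the cap → €109,050

€109,050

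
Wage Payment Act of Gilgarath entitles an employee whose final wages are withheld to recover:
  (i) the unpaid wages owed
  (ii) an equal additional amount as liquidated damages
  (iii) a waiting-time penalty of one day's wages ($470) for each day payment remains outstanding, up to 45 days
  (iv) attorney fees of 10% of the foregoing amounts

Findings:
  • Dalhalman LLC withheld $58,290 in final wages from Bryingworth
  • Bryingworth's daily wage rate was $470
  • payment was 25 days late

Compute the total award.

Liquidated damages (equal amount): $58,290
Penalty days: min(25, 45) = 25
Waiting-time penalty: 25 × $470 = $11,750
Subtotal: $58,290 + $58,290 + $11,750 = $128,330
Attorney fees: 10% of $128,330 = $12,833
Total award: $128,330 + $12,833 = $141,163

$141,163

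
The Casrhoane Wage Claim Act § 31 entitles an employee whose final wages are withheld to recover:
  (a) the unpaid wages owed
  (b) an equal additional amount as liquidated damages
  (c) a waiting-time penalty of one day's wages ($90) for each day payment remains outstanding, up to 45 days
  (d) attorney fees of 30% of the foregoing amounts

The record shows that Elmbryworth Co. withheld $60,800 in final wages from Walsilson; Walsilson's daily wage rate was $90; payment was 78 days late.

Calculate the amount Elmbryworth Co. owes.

$163,345

Liquidated damages (equal amount): $60,800
Penalty days: min(78, 45) = 45
Waiting-time penalty: 45 × $90 = $4,050
Subtotal: $60,800 + $60,800 + $4,050 = $125,650
Attorney fees: 30% of $125,650 = $37,695
Total award: $125,650 + $37,695 = $163,345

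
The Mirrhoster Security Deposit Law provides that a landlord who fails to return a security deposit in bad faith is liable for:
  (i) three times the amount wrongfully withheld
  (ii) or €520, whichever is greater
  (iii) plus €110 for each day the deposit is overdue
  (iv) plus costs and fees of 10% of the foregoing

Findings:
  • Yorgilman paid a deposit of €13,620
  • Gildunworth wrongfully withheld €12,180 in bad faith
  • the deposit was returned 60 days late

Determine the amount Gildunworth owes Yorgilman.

€47,454

Trebled: 3 × €12,180 = €36,540
Minimum €520: €36,540 meets the minimum, no increase.
Late-return penalty: 60 × €110 = €6,600
Damages plus late penalty: €36,540 + €6,600 = €43,140
Costs and fees: 10% of €43,140 = €4,314
Total recovery: €43,140 + €4,314 = €47,454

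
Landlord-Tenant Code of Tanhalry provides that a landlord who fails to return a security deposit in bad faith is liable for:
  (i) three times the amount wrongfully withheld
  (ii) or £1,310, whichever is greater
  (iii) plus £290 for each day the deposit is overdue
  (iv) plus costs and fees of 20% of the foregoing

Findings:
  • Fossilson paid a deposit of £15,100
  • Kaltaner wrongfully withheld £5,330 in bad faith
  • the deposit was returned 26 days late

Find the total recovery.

£28,236

Trebled: 3 × £5,330 = £15,990
Minimum £1,310: £15,990 meets the minimum, no increase.
Late-return penalty: 26 × £290 = £7,540
Damages plus late penalty: £15,990 + £7,540 = £23,530
Costs and fees: 20% of £23,530 = £4,706
Total recovery: £23,530 + £4,706 = £28,236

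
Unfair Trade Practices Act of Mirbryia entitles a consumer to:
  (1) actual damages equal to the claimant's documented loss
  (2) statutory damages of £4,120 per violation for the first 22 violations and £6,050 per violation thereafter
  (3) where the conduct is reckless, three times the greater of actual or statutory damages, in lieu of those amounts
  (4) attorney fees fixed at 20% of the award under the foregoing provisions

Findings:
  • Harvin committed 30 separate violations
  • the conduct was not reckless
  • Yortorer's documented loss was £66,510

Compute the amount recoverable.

First 22 violations: 22 × £4,120 = £90,640
Remaining violations: (30 − 22) × £6,050 = £48,400
Statutory damages: £90,640 + £48,400 = £139,040
Conduct not reckless: the in-lieu enhancement does not apply.
Actual plus statutory damages: £66,510 + £139,040 = £205,550
Attorney fees: 20% of £205,550 = £41,110
Total recovery: £205,550 + £41,110 = £246,660

£246,660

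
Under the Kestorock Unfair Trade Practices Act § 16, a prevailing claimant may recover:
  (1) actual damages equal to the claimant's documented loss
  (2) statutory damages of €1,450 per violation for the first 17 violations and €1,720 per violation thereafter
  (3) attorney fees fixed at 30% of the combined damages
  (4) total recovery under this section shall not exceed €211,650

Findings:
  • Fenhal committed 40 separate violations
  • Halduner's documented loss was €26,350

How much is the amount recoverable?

First 17 violations: 17 × €1,450 = €24,650
Remaining violations: (40 − 17) × €1,720 = €39,560
Statutory damages: €24,650 + €39,560 = €64,210
Combined damages: €26,350 + €64,210 = €90,560
Attorney fees: 30% of €90,560 = €27,168
Total before cap: €90,560 + €27,168 = €117,728
Cap at €211,650: €117,728 is within the cap, no reduction.

€117,728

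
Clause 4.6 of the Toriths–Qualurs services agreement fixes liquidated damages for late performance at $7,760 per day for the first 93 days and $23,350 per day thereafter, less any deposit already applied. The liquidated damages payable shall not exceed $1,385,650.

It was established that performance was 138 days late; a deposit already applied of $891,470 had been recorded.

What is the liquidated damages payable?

First 93 days: 93 × $7,760 = $721,680
Remaining days: (138 − 93) × $23,350 = $1,050,750
Accrued per-day damages: $721,680 + $1,050,750 = $1,772,430
Less deposit already applied: $1,772,430 − $891,470 = $880,960
Cap at $1,385,650: $880,960 is within the cap, no reduction.

$880,960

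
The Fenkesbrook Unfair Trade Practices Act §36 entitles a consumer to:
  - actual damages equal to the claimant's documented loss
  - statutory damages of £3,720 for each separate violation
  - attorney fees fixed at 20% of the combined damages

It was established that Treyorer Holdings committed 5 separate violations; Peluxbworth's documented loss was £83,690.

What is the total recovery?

£122,748

Statutory damages: 5 × £3,720 = £18,600
Combined damages: £83,690 + £18,600 = £102,290
Attorney fees: 20% of £102,290 = £20,458
Total recovery: £102,290 + £20,458 = £122,748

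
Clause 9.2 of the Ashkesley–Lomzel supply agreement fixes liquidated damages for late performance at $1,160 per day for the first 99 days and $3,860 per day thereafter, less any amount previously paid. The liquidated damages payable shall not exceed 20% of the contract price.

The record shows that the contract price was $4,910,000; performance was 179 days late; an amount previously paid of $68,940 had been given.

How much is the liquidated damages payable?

Liquidated damages: $354,700

First 99 days: 99 × $1,160 = $114,840
Remaining days: (179 − 99) × $3,860 = $308,800
Accrued per-day damages: $114,840 + $308,800 = $423,640
Less amount previously paid: $423,640 − $68,940 = $354,700
Cap: 20% of $4,910,000 = $982,000
Cap at $982,000: $354,700 is within the cap, no reduction.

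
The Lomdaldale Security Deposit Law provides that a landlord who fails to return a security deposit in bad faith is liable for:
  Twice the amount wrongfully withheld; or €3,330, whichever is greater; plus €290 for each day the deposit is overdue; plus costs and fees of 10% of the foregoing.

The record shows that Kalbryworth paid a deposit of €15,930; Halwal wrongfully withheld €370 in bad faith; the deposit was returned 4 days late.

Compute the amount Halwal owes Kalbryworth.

Doubled: 2 × €370 = €740
Minimum €3,330: €740 is below the minimum → €3,330
Late-return penalty: 4 × €290 = €1,160
Damages plus late penalty: €3,330 + €1,160 = €4,490
Costs and fees: 10% of €4,490 = €449
Total recovery: €4,490 + €449 = €4,939

€4,939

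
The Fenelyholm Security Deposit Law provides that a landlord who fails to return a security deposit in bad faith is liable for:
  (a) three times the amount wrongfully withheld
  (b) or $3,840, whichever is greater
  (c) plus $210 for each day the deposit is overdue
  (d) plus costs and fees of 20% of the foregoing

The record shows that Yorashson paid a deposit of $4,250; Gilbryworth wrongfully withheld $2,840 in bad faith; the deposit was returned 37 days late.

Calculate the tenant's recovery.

$19,548

Trebled: 3 × $2,840 = $8,520
Minimum $3,840: $8,520 meets the minimum, no increase.
Late-return penalty: 37 × $210 = $7,770
Damages plus late penalty: $8,520 + $7,770 = $16,290
Costs and fees: 20% of $16,290 = $3,258
Total recovery: $16,290 + $3,258 = $19,548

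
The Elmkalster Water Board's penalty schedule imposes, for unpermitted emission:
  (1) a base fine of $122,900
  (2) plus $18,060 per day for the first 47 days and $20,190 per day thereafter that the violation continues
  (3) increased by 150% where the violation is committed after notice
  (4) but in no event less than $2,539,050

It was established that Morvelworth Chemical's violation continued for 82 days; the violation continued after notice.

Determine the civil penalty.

First 47 days: 47 × $18,060 = $848,820
Remaining days: (82 − 47) × $20,190 = $706,650
Per-day component: $848,820 + $706,650 = $1,555,470
Base plus per-day: $122,900 + $1,555,470 = $1,678,370
Enhancement: 150% of $1,678,370 = $2,517,555
Enhanced fine: $1,678,370 + $2,517,555 = $4,195,925
Minimum $2,539,050: $4,195,925 meets the minimum, no increase.

Civil penalty: $4,195,925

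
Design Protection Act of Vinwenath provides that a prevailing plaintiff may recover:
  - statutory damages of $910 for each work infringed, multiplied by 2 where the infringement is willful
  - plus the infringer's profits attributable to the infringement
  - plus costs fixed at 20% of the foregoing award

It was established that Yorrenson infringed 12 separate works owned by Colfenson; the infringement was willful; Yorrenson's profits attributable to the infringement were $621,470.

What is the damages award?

Statutory damages: 12 × $910 = $10,920
Doubled: 2 × $10,920 = $21,840
Combined award: $21,840 + $621,470 = $643,310
Costs: 20% of $643,310 = $128,662
Award plus costs: $643,310 + $128,662 = $771,972

$771,972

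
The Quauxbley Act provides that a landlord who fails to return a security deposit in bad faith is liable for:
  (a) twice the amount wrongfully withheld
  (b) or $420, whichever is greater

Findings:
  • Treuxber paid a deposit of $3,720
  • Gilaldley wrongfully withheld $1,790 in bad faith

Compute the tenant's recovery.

Recovery: $3,580

Doubled: 2 × $1,790 = $3,580
Minimum $420: $3,580 meets the minimum, no increase.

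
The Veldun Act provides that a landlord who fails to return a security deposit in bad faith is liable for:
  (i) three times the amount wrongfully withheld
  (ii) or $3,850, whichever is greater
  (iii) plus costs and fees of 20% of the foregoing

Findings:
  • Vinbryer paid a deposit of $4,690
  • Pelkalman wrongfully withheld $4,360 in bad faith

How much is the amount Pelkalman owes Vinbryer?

Trebled: 3 × $4,360 = $13,080
Minimum $3,850: $13,080 meets the minimum, no increase.
Costs and fees: 20% of $13,080 = $2,616
Total recovery: $13,080 + $2,616 = $15,696

$15,696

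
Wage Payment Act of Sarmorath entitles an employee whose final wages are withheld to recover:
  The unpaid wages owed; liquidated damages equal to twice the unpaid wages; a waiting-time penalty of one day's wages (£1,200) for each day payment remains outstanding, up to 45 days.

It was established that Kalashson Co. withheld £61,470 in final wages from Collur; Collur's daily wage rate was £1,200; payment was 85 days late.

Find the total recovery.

Total award: £238,410

Doubled: 2 × £61,470 = £122,940
Penalty days: min(85, 45) = 45
Waiting-time penalty: 45 × £1,200 = £54,000
Total award: £61,470 + £122,940 + £54,000 = £238,410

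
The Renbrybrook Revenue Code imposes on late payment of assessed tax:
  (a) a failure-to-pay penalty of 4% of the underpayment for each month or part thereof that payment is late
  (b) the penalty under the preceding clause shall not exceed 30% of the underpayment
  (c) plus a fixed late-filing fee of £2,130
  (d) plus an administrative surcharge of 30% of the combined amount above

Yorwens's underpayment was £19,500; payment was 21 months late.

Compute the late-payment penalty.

£10,374

Accrued rate: 4% × 21 = 84%, capped at 30% → 30%
Failure-to-pay penalty: 30% of £19,500 = £5,850
Penalty before surcharge: £5,850 + £2,130 = £7,980
Administrative surcharge: 30% of £7,980 = £2,394
Total penalty: £7,980 + £2,394 = £10,374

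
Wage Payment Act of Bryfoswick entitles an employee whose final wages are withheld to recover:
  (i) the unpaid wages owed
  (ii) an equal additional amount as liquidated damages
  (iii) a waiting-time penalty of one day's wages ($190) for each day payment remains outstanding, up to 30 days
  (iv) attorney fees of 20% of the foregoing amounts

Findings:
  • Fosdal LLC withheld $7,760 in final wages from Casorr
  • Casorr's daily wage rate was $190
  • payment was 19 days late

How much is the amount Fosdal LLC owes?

$22,956

Liquidated damages (equal amount): $7,760
Penalty days: min(19, 30) = 19
Waiting-time penalty: 19 × $190 = $3,610
Subtotal: $7,760 + $7,760 + $3,610 = $19,130
Attorney fees: 20% of $19,130 = $3,826
Total award: $19,130 + $3,826 = $22,956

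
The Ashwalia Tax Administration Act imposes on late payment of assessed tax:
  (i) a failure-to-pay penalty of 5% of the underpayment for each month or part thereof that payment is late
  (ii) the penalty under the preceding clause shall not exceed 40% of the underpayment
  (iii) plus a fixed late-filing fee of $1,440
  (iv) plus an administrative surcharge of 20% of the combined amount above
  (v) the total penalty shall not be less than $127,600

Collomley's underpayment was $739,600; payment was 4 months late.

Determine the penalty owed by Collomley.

$179,232

Accrued rate: 5% × 4 = 20%, capped at 40% → 20%
Failure-to-pay penalty: 20% of $739,600 = $147,920
Penalty before surcharge: $147,920 + $1,440 = $149,360
Administrative surcharge: 20% of $149,360 = $29,872
Total penalty: $149,360 + $29,872 = $179,232
Minimum $127,600: $179,232 meets the minimum, no increase.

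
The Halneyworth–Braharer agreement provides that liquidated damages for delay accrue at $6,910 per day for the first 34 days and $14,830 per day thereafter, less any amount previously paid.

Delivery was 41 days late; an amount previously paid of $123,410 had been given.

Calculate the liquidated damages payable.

$215,340

First 34 days: 34 × $6,910 = $234,940
Remaining days: (41 − 34) × $14,830 = $103,810
Accrued per-day damages: $234,940 + $103,810 = $338,750
Less amount previously paid: $338,750 − $123,410 = $215,340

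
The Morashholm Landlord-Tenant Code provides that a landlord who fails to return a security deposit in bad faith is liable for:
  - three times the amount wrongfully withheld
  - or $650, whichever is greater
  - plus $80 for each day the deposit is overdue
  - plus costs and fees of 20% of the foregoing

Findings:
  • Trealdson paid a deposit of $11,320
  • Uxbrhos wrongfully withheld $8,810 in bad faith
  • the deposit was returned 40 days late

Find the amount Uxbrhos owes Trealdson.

Recovery: $35,556

Trebled: 3 × $8,810 = $26,430
Minimum $650: $26,430 meets the minimum, no increase.
Late-return penalty: 40 × $80 = $3,200
Damages plus late penalty: $26,430 + $3,200 = $29,630
Costs and fees: 20% of $29,630 = $5,926
Total recovery: $29,630 + $5,926 = $35,556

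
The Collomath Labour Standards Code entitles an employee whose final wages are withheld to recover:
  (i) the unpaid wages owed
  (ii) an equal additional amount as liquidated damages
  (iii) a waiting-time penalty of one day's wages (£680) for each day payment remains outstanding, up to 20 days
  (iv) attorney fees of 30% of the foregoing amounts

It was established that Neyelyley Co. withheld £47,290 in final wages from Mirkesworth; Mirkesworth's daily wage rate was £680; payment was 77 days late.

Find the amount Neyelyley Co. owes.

£140,634

Liquidated damages (equal amount): £47,290
Penalty days: min(77, 20) = 20
Waiting-time penalty: 20 × £680 = £13,600
Subtotal: £47,290 + £47,290 + £13,600 = £108,180
Attorney fees: 30% of £108,180 = £32,454
Total award: £108,180 + £32,454 = £140,634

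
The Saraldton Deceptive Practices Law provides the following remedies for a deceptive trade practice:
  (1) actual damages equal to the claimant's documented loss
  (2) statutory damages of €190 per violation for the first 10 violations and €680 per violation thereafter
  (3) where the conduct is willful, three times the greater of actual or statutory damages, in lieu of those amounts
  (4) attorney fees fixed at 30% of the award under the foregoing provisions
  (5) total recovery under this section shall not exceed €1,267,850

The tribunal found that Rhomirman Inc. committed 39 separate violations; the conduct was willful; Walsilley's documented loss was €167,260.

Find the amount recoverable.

First 10 violations: 10 × €190 = €1,900
Remaining violations: (39 − 10) × €680 = €19,720
Statutory damages: €1,900 + €19,720 = €21,620
Greater of actual damages (€167,260) or statutory damages (€21,620): €167,260
Trebled: 3 × €167,260 = €501,780
Attorney fees: 30% of €501,780 = €150,534
Total before cap: €501,780 + €150,534 = €652,314
Cap at €1,267,850: €652,314 is within the cap, no reduction.

Total recovery: €652,314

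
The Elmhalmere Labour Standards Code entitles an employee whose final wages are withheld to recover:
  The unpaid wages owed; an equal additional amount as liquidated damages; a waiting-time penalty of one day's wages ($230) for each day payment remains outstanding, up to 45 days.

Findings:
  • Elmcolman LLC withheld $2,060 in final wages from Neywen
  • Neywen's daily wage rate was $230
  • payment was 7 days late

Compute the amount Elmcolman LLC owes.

Total award: $5,730

Liquidated damages (equal amount): $2,060
Penalty days: min(7, 45) = 7
Waiting-time penalty: 7 × $230 = $1,610
Total award: $2,060 + $2,060 + $1,610 = $5,730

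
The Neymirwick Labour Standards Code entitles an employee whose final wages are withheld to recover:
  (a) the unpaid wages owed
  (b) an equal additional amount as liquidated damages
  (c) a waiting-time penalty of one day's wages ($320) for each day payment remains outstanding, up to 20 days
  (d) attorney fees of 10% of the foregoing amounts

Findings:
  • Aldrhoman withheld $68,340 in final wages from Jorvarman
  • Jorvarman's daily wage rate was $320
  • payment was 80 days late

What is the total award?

Liquidated damages (equal amount): $68,340
Penalty days: min(80, 20) = 20
Waiting-time penalty: 20 × $320 = $6,400
Subtotal: $68,340 + $68,340 + $6,400 = $143,080
Attorney fees: 10% of $143,080 = $14,308
Total award: $143,080 + $14,308 = $157,388

Total award: $157,388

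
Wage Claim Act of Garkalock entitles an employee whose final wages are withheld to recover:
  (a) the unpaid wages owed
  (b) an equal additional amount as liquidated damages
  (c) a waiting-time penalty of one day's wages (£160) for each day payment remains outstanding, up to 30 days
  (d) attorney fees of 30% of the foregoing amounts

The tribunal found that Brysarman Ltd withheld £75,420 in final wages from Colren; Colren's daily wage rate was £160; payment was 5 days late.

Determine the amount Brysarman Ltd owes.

£197,132

Liquidated damages (equal amount): £75,420
Penalty days: min(5, 30) = 5
Waiting-time penalty: 5 × £160 = £800
Subtotal: £75,420 + £75,420 + £800 = £151,640
Attorney fees: 30% of £151,640 = £45,492
Total award: £151,640 + £45,492 = £197,132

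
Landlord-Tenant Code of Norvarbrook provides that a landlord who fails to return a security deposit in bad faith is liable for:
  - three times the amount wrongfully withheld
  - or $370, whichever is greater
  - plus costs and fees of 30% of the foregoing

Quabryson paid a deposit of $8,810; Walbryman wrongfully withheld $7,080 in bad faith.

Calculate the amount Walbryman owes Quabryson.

Trebled: 3 × $7,080 = $21,240
Minimum $370: $21,240 meets the minimum, no increase.
Costs and fees: 30% of $21,240 = $6,372
Total recovery: $21,240 + $6,372 = $27,612

$27,612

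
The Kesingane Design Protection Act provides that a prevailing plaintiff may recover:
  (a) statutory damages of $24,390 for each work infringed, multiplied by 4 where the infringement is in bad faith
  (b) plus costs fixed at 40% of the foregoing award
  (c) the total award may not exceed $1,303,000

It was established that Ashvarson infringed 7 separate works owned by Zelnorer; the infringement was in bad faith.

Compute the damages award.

Statutory damages: 7 × $24,390 = $170,730
Multiplied by 4: 4 × $170,730 = $682,920
Costs: 40% of $682,920 = $273,168
Award plus costs: $682,920 + $273,168 = $956,088
Cap at $1,303,000: $956,088 is within the cap, no reduction.

Award: $956,088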